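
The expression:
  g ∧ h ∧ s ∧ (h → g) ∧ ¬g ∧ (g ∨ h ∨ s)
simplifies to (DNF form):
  False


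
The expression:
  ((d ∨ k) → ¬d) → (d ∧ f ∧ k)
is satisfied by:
  {d: True}


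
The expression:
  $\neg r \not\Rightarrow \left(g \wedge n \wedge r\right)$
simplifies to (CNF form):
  $\neg r$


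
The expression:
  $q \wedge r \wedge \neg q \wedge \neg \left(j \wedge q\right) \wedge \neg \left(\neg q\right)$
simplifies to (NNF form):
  $\text{False}$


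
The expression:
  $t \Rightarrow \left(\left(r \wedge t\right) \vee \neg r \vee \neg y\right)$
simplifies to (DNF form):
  $\text{True}$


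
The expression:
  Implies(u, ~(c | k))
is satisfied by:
  {c: False, u: False, k: False}
  {k: True, c: False, u: False}
  {c: True, k: False, u: False}
  {k: True, c: True, u: False}
  {u: True, k: False, c: False}


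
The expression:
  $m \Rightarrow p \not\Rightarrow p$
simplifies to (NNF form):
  $\neg m$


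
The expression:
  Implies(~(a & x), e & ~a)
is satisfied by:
  {x: True, e: True, a: False}
  {e: True, a: False, x: False}
  {x: True, a: True, e: True}
  {x: True, a: True, e: False}


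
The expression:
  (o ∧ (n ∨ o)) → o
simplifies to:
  True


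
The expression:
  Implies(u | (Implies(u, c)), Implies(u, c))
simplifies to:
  c | ~u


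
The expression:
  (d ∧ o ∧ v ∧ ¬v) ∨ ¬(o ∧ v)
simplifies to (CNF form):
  ¬o ∨ ¬v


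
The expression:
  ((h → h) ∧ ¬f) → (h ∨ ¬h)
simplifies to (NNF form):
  True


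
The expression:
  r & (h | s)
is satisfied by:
  {r: True, h: True, s: True}
  {r: True, h: True, s: False}
  {r: True, s: True, h: False}


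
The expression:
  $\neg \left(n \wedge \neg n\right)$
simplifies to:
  $\text{True}$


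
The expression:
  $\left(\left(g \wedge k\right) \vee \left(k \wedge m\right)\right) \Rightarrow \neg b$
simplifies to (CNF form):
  $\left(\neg b \vee \neg g \vee \neg k\right) \wedge \left(\neg b \vee \neg k \vee \neg m\right)$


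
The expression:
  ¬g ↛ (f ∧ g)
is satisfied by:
  {g: False}


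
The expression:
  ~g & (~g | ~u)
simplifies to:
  ~g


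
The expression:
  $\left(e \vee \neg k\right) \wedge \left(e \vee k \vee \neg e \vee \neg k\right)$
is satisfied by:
  {e: True, k: False}
  {k: False, e: False}
  {k: True, e: True}


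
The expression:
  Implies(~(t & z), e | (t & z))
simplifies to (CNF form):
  (e | t) & (e | z)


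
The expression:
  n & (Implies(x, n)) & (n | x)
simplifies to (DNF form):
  n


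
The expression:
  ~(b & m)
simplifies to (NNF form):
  ~b | ~m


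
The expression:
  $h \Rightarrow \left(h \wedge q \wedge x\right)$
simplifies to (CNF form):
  $\left(q \vee \neg h\right) \wedge \left(x \vee \neg h\right)$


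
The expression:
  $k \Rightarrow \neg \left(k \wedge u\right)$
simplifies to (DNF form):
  $\neg k \vee \neg u$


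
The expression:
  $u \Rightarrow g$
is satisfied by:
  {g: True, u: False}
  {u: False, g: False}
  {u: True, g: True}


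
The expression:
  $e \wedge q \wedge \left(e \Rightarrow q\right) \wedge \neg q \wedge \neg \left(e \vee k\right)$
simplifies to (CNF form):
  $\text{False}$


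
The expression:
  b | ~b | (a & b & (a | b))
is always true.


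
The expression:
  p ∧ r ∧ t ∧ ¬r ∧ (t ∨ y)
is never true.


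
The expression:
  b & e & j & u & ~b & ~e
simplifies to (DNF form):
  False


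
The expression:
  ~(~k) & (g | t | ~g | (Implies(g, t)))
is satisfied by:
  {k: True}


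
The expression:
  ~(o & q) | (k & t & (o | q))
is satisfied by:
  {t: True, k: True, o: False, q: False}
  {t: True, k: False, o: False, q: False}
  {k: True, t: False, o: False, q: False}
  {t: False, k: False, o: False, q: False}
  {t: True, q: True, k: True, o: False}
  {t: True, q: True, k: False, o: False}
  {q: True, k: True, t: False, o: False}
  {q: True, t: False, k: False, o: False}
  {t: True, o: True, k: True, q: False}
  {t: True, o: True, k: False, q: False}
  {o: True, k: True, t: False, q: False}
  {o: True, t: False, k: False, q: False}
  {t: True, q: True, o: True, k: True}


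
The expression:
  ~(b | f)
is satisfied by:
  {f: False, b: False}


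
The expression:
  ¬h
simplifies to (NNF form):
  ¬h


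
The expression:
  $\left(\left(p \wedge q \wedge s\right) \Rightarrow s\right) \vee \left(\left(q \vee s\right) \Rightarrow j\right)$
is always true.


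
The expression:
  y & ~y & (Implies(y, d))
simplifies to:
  False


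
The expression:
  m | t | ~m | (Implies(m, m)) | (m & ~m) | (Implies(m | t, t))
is always true.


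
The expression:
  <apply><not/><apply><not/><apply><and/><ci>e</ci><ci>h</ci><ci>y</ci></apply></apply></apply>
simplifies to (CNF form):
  <apply><and/><ci>e</ci><ci>h</ci><ci>y</ci></apply>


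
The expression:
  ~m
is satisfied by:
  {m: False}


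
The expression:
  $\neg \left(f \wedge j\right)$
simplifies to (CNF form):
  $\neg f \vee \neg j$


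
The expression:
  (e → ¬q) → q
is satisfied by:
  {q: True}


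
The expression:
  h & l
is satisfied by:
  {h: True, l: True}


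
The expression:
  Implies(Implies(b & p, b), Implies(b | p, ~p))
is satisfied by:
  {p: False}


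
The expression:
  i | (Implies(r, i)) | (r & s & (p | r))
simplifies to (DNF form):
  i | s | ~r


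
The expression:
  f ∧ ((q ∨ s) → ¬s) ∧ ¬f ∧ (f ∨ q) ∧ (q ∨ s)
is never true.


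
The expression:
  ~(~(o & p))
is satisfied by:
  {p: True, o: True}


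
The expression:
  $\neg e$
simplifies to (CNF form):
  $\neg e$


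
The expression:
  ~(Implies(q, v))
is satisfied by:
  {q: True, v: False}


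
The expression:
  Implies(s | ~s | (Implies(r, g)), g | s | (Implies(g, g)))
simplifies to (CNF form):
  True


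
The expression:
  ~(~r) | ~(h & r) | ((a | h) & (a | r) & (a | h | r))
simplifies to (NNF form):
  True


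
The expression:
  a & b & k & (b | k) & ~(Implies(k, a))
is never true.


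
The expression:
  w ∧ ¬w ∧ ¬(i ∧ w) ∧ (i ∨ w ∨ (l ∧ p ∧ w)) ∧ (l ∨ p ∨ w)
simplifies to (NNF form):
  False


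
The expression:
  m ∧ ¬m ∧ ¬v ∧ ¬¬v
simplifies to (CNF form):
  False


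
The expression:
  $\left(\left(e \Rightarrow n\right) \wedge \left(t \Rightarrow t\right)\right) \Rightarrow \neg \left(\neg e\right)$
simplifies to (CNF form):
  $e$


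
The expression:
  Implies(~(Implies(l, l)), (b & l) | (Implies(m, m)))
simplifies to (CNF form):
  True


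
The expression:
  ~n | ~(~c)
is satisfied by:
  {c: True, n: False}
  {n: False, c: False}
  {n: True, c: True}


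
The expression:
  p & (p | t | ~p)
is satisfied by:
  {p: True}


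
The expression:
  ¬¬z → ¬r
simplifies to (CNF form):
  ¬r ∨ ¬z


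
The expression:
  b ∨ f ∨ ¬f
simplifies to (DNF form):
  True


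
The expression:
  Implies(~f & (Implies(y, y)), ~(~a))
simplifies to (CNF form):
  a | f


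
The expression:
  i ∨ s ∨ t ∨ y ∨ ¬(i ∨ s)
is always true.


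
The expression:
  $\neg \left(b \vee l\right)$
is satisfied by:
  {l: False, b: False}


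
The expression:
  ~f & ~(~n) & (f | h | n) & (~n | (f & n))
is never true.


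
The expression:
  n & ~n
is never true.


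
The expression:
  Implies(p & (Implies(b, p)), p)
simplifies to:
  True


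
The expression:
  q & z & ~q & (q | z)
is never true.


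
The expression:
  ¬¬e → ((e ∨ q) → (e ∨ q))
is always true.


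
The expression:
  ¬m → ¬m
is always true.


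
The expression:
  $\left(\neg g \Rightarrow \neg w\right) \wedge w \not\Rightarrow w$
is never true.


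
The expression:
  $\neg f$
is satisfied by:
  {f: False}


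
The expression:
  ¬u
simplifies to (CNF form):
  ¬u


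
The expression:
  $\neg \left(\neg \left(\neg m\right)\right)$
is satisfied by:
  {m: False}


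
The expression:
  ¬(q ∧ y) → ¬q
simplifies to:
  y ∨ ¬q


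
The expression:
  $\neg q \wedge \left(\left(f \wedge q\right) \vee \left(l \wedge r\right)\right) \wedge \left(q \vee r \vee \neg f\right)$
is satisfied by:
  {r: True, l: True, q: False}


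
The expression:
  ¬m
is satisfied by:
  {m: False}


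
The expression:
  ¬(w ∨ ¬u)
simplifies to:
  u ∧ ¬w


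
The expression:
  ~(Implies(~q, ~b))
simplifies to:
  b & ~q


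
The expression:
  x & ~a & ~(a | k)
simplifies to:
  x & ~a & ~k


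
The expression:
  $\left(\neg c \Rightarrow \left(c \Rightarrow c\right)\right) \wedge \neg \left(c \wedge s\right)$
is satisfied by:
  {s: False, c: False}
  {c: True, s: False}
  {s: True, c: False}


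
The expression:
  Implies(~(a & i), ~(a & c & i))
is always true.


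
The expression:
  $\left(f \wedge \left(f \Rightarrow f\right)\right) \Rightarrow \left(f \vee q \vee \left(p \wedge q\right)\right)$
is always true.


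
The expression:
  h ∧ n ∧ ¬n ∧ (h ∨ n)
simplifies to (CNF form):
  False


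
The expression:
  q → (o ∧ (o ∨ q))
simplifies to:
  o ∨ ¬q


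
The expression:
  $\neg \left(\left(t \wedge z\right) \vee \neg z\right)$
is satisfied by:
  {z: True, t: False}


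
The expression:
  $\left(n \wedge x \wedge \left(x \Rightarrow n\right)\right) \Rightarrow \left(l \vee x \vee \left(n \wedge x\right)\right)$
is always true.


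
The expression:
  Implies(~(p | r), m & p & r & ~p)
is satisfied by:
  {r: True, p: True}
  {r: True, p: False}
  {p: True, r: False}


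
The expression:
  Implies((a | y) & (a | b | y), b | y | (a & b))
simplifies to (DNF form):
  b | y | ~a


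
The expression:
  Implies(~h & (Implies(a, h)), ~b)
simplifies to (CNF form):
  a | h | ~b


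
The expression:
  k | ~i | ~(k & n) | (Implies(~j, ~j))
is always true.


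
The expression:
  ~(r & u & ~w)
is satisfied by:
  {w: True, u: False, r: False}
  {u: False, r: False, w: False}
  {r: True, w: True, u: False}
  {r: True, u: False, w: False}
  {w: True, u: True, r: False}
  {u: True, w: False, r: False}
  {r: True, u: True, w: True}


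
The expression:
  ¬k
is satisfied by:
  {k: False}


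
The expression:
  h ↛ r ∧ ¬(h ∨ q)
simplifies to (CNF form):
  False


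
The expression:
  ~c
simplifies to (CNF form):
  ~c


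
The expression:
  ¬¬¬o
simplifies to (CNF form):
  ¬o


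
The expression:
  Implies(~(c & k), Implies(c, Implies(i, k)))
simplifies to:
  k | ~c | ~i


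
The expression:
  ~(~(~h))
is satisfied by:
  {h: False}


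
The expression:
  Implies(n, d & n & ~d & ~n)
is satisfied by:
  {n: False}


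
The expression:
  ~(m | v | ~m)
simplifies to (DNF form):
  False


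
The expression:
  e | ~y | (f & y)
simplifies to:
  e | f | ~y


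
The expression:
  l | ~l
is always true.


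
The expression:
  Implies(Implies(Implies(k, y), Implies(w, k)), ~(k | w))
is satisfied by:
  {k: False}


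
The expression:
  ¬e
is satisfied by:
  {e: False}


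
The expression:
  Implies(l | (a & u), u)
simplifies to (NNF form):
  u | ~l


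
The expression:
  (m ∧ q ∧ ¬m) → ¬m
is always true.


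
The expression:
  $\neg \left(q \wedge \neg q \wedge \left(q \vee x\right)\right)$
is always true.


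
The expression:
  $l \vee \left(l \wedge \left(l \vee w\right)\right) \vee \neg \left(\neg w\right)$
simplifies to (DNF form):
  $l \vee w$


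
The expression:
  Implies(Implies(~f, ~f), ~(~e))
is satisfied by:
  {e: True}


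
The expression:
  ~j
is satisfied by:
  {j: False}


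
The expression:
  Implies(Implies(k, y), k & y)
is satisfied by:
  {k: True}


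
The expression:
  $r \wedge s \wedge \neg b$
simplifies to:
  $r \wedge s \wedge \neg b$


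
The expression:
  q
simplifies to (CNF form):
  q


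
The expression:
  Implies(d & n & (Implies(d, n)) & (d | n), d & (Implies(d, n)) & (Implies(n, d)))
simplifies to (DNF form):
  True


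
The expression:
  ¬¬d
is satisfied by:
  {d: True}


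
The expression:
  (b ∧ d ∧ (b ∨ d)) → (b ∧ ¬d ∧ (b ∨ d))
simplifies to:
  ¬b ∨ ¬d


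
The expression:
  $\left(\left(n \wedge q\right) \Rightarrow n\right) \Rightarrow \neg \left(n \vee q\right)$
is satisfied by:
  {n: False, q: False}


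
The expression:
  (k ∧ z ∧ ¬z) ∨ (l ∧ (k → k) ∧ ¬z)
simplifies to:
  l ∧ ¬z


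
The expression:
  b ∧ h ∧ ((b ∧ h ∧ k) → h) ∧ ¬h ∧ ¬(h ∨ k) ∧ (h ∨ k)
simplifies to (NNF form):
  False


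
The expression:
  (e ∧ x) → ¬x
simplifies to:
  ¬e ∨ ¬x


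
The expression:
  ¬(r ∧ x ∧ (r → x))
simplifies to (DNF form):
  ¬r ∨ ¬x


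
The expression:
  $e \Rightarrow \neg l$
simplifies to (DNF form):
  $\neg e \vee \neg l$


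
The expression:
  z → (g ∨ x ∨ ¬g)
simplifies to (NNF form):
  True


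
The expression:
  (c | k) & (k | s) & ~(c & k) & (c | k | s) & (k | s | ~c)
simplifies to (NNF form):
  (c | k) & (k | s) & (~c | ~k)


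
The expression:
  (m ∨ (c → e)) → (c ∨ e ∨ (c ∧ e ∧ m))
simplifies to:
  c ∨ e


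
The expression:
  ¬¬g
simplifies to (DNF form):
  g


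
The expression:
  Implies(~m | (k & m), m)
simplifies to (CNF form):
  m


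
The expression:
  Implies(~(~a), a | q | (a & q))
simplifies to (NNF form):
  True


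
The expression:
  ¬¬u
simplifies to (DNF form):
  u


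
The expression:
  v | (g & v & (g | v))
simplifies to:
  v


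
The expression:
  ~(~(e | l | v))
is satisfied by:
  {v: True, l: True, e: True}
  {v: True, l: True, e: False}
  {v: True, e: True, l: False}
  {v: True, e: False, l: False}
  {l: True, e: True, v: False}
  {l: True, e: False, v: False}
  {e: True, l: False, v: False}


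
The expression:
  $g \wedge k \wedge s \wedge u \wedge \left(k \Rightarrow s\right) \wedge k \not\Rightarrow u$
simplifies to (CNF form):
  $\text{False}$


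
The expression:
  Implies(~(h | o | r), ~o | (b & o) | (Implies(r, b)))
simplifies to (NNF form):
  True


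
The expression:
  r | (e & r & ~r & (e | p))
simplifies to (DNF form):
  r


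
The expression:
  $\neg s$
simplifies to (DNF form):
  $\neg s$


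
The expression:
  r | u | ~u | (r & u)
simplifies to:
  True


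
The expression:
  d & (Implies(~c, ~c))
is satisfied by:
  {d: True}


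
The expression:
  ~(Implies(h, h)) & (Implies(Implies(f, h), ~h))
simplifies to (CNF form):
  False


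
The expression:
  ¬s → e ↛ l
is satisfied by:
  {e: True, s: True, l: False}
  {s: True, l: False, e: False}
  {e: True, s: True, l: True}
  {s: True, l: True, e: False}
  {e: True, l: False, s: False}


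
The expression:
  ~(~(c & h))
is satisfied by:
  {h: True, c: True}


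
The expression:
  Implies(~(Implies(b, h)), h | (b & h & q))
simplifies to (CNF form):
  h | ~b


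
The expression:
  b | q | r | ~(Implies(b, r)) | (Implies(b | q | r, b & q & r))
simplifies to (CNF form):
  True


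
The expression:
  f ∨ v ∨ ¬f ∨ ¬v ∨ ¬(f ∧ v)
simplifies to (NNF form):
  True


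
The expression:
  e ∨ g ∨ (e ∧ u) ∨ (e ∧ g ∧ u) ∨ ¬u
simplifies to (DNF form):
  e ∨ g ∨ ¬u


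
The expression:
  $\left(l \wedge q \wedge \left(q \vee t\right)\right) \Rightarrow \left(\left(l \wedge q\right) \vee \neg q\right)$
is always true.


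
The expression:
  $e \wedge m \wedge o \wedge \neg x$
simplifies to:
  $e \wedge m \wedge o \wedge \neg x$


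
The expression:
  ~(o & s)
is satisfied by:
  {s: False, o: False}
  {o: True, s: False}
  {s: True, o: False}


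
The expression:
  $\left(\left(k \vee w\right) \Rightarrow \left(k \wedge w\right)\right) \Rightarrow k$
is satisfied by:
  {k: True, w: True}
  {k: True, w: False}
  {w: True, k: False}


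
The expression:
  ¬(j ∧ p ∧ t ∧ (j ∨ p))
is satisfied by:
  {p: False, t: False, j: False}
  {j: True, p: False, t: False}
  {t: True, p: False, j: False}
  {j: True, t: True, p: False}
  {p: True, j: False, t: False}
  {j: True, p: True, t: False}
  {t: True, p: True, j: False}


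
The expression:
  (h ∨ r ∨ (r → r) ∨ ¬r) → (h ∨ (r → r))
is always true.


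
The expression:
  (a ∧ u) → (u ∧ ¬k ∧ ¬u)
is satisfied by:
  {u: False, a: False}
  {a: True, u: False}
  {u: True, a: False}


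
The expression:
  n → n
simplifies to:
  True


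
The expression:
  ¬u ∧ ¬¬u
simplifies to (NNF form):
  False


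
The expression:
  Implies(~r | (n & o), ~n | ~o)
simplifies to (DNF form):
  ~n | ~o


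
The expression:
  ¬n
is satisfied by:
  {n: False}


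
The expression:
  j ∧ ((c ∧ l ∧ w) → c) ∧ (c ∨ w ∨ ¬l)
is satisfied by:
  {c: True, w: True, j: True, l: False}
  {c: True, j: True, l: False, w: False}
  {w: True, j: True, l: False, c: False}
  {j: True, w: False, l: False, c: False}
  {c: True, l: True, j: True, w: True}
  {c: True, l: True, j: True, w: False}
  {l: True, j: True, w: True, c: False}


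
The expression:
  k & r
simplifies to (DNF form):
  k & r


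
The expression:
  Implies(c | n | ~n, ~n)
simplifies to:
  ~n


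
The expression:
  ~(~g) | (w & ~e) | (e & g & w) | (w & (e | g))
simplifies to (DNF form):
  g | w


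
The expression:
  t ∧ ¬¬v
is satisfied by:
  {t: True, v: True}


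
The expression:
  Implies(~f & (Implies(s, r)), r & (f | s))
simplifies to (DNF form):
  f | s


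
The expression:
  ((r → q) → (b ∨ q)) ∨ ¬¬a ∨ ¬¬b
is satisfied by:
  {r: True, a: True, b: True, q: True}
  {r: True, a: True, b: True, q: False}
  {r: True, a: True, q: True, b: False}
  {r: True, a: True, q: False, b: False}
  {r: True, b: True, q: True, a: False}
  {r: True, b: True, q: False, a: False}
  {r: True, b: False, q: True, a: False}
  {r: True, b: False, q: False, a: False}
  {a: True, b: True, q: True, r: False}
  {a: True, b: True, q: False, r: False}
  {a: True, q: True, b: False, r: False}
  {a: True, q: False, b: False, r: False}
  {b: True, q: True, a: False, r: False}
  {b: True, a: False, q: False, r: False}
  {q: True, a: False, b: False, r: False}


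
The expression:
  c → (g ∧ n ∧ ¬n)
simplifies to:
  ¬c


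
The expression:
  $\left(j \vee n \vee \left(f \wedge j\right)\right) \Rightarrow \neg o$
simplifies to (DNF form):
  $\left(\neg j \wedge \neg n\right) \vee \neg o$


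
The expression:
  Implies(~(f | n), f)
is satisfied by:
  {n: True, f: True}
  {n: True, f: False}
  {f: True, n: False}


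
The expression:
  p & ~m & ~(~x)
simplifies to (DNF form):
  p & x & ~m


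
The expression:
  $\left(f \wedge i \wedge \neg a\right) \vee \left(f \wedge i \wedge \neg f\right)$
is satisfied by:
  {i: True, f: True, a: False}


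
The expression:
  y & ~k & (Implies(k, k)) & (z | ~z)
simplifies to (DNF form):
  y & ~k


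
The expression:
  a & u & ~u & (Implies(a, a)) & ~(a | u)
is never true.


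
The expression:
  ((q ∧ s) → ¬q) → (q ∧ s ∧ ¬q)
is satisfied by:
  {s: True, q: True}


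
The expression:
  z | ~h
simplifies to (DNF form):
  z | ~h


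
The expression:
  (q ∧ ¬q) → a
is always true.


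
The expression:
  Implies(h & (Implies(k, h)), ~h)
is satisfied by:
  {h: False}


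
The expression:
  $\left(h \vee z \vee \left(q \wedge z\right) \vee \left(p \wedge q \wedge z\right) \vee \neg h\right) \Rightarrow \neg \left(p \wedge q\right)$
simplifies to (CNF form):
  $\neg p \vee \neg q$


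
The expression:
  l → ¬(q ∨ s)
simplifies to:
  (¬q ∧ ¬s) ∨ ¬l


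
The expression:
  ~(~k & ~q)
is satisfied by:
  {k: True, q: True}
  {k: True, q: False}
  {q: True, k: False}


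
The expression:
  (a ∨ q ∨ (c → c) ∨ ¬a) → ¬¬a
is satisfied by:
  {a: True}


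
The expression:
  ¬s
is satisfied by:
  {s: False}


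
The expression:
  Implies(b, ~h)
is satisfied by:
  {h: False, b: False}
  {b: True, h: False}
  {h: True, b: False}


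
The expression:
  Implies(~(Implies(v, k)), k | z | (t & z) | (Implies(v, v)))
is always true.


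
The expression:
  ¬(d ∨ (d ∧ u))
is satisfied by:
  {d: False}


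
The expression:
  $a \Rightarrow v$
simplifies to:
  $v \vee \neg a$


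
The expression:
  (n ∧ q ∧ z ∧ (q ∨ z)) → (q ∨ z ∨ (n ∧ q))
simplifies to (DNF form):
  True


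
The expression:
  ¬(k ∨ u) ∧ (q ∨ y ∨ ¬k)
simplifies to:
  ¬k ∧ ¬u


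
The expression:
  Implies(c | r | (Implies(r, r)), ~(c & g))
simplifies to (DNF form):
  ~c | ~g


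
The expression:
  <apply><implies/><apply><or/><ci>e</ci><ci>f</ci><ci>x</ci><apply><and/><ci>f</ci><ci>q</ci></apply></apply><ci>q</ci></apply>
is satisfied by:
  {q: True, e: False, f: False, x: False}
  {x: True, q: True, e: False, f: False}
  {q: True, f: True, e: False, x: False}
  {x: True, q: True, f: True, e: False}
  {q: True, e: True, f: False, x: False}
  {q: True, x: True, e: True, f: False}
  {q: True, f: True, e: True, x: False}
  {x: True, q: True, f: True, e: True}
  {x: False, e: False, f: False, q: False}


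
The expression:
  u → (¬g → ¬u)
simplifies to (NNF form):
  g ∨ ¬u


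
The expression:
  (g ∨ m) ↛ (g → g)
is never true.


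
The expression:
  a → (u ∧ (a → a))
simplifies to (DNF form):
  u ∨ ¬a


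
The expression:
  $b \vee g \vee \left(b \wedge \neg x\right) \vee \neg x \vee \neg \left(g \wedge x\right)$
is always true.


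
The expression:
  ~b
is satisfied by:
  {b: False}


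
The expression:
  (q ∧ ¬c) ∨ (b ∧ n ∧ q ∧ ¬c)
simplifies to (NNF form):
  q ∧ ¬c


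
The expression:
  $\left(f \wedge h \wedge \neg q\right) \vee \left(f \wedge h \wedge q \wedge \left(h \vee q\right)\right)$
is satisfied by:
  {h: True, f: True}


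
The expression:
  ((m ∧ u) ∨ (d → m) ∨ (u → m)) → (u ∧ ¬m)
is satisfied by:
  {u: True, m: False}


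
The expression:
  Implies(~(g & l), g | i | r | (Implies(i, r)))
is always true.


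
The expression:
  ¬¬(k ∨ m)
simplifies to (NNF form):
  k ∨ m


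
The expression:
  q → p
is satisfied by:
  {p: True, q: False}
  {q: False, p: False}
  {q: True, p: True}


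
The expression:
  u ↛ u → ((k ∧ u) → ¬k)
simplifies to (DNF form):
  True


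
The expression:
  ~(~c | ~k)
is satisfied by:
  {c: True, k: True}


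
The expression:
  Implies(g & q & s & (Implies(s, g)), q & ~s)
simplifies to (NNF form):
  ~g | ~q | ~s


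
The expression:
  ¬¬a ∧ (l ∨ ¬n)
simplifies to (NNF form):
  a ∧ (l ∨ ¬n)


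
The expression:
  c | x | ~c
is always true.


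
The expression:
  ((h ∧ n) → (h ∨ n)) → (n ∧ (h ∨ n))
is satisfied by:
  {n: True}


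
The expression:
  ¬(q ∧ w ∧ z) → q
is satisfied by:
  {q: True}


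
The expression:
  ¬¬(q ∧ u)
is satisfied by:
  {u: True, q: True}


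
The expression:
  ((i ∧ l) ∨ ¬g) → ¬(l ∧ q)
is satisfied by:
  {g: True, i: False, l: False, q: False}
  {g: False, i: False, l: False, q: False}
  {g: True, i: True, l: False, q: False}
  {i: True, g: False, l: False, q: False}
  {g: True, q: True, i: False, l: False}
  {q: True, g: False, i: False, l: False}
  {g: True, q: True, i: True, l: False}
  {q: True, i: True, g: False, l: False}
  {l: True, g: True, q: False, i: False}
  {l: True, q: False, i: False, g: False}
  {g: True, l: True, i: True, q: False}
  {l: True, i: True, q: False, g: False}
  {g: True, l: True, q: True, i: False}


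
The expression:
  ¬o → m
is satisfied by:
  {o: True, m: True}
  {o: True, m: False}
  {m: True, o: False}


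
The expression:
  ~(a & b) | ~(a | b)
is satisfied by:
  {a: False, b: False}
  {b: True, a: False}
  {a: True, b: False}


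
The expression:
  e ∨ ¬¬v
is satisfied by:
  {v: True, e: True}
  {v: True, e: False}
  {e: True, v: False}


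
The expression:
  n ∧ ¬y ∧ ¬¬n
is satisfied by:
  {n: True, y: False}


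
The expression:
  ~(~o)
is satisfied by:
  {o: True}


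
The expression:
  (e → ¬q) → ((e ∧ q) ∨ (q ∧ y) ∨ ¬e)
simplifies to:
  q ∨ ¬e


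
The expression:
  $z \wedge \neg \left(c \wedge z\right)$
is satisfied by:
  {z: True, c: False}


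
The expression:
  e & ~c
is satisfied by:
  {e: True, c: False}


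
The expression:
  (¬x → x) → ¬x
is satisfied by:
  {x: False}


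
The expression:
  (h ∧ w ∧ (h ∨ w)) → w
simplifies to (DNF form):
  True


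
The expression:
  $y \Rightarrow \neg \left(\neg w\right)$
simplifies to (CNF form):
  $w \vee \neg y$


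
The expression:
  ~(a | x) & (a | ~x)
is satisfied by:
  {x: False, a: False}


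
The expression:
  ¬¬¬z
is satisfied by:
  {z: False}


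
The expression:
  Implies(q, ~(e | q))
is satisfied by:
  {q: False}


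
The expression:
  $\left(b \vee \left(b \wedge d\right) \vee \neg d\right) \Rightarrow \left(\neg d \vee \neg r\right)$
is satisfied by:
  {d: False, b: False, r: False}
  {r: True, d: False, b: False}
  {b: True, d: False, r: False}
  {r: True, b: True, d: False}
  {d: True, r: False, b: False}
  {r: True, d: True, b: False}
  {b: True, d: True, r: False}


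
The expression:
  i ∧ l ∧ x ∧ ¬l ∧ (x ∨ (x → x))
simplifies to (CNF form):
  False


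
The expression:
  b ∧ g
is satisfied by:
  {b: True, g: True}


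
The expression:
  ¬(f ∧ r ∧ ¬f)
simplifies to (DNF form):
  True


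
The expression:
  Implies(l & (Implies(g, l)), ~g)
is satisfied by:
  {l: False, g: False}
  {g: True, l: False}
  {l: True, g: False}


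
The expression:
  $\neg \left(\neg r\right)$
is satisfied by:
  {r: True}


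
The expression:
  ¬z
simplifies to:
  ¬z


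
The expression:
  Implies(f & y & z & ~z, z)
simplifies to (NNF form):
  True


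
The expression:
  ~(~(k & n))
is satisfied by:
  {n: True, k: True}


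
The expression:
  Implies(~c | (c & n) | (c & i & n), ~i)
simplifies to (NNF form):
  ~i | (c & ~n)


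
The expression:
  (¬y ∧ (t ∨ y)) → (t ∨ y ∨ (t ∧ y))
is always true.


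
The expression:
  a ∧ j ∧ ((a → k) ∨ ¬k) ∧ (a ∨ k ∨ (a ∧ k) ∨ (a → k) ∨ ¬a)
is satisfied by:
  {a: True, j: True}


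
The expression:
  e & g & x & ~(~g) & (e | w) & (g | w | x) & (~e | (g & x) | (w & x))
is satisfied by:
  {e: True, x: True, g: True}


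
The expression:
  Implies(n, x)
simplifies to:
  x | ~n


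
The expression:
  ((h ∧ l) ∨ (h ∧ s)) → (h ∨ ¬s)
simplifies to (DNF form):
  True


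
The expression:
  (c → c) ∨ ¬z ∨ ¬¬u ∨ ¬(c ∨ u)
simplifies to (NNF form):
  True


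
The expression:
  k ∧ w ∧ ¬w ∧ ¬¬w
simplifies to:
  False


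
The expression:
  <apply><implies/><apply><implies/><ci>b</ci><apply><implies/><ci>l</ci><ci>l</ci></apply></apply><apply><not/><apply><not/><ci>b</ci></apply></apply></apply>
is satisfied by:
  {b: True}


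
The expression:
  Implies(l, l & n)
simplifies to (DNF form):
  n | ~l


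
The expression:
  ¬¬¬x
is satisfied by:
  {x: False}


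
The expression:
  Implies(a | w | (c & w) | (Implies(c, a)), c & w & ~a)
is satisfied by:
  {c: True, a: False}


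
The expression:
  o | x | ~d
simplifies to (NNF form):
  o | x | ~d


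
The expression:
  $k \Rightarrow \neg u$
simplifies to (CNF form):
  $\neg k \vee \neg u$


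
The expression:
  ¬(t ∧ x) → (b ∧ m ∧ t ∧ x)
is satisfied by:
  {t: True, x: True}


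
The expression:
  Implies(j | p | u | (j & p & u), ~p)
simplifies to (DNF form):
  ~p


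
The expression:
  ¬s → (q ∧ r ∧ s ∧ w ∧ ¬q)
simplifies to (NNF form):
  s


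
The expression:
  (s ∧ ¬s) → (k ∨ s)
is always true.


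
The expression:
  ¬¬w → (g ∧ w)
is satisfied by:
  {g: True, w: False}
  {w: False, g: False}
  {w: True, g: True}


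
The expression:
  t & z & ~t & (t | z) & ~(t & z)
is never true.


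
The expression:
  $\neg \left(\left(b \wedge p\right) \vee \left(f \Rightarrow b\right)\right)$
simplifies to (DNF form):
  $f \wedge \neg b$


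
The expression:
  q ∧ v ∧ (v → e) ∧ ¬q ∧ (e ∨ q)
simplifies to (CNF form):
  False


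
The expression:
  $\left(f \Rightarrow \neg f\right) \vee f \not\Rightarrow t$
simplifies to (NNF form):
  $\neg f \vee \neg t$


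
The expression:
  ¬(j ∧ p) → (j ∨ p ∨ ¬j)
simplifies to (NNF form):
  True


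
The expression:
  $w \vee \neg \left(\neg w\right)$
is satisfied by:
  {w: True}


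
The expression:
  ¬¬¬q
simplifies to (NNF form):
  ¬q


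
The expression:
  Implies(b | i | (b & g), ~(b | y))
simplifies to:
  ~b & (~i | ~y)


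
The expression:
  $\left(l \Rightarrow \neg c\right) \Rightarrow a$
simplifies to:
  $a \vee \left(c \wedge l\right)$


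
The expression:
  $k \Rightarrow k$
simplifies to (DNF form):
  $\text{True}$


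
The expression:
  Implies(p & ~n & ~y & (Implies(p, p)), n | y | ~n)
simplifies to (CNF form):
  True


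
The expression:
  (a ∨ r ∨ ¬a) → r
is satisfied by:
  {r: True}


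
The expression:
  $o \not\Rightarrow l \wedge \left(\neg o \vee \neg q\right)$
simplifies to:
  $o \wedge \neg l \wedge \neg q$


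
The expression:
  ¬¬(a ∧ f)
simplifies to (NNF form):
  a ∧ f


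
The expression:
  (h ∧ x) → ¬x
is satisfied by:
  {h: False, x: False}
  {x: True, h: False}
  {h: True, x: False}


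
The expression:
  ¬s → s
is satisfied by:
  {s: True}


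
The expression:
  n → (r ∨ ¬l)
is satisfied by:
  {r: True, l: False, n: False}
  {l: False, n: False, r: False}
  {r: True, n: True, l: False}
  {n: True, l: False, r: False}
  {r: True, l: True, n: False}
  {l: True, r: False, n: False}
  {r: True, n: True, l: True}


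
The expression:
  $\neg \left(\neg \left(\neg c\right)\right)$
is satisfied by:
  {c: False}


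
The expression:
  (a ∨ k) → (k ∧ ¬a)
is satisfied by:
  {a: False}


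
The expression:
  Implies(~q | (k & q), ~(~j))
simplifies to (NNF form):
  j | (q & ~k)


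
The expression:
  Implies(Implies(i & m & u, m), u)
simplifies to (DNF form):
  u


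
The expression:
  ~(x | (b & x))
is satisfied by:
  {x: False}


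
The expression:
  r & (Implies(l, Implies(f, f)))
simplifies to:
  r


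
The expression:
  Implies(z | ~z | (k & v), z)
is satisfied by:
  {z: True}


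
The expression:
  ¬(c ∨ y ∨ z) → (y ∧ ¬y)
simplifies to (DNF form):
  c ∨ y ∨ z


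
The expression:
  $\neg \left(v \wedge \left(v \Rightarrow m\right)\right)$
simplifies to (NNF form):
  $\neg m \vee \neg v$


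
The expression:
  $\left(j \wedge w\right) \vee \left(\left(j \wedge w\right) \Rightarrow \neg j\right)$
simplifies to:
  $\text{True}$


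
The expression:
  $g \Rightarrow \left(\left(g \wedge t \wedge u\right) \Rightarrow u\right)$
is always true.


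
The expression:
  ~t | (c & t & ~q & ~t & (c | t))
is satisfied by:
  {t: False}


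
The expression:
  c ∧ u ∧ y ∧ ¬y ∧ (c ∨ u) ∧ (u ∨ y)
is never true.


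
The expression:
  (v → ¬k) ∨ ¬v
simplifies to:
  ¬k ∨ ¬v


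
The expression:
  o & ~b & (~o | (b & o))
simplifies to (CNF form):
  False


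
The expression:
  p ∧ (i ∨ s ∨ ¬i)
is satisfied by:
  {p: True}


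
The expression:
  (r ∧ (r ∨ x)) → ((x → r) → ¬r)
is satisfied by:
  {r: False}


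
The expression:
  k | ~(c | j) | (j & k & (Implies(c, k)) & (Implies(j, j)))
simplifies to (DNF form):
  k | (~c & ~j)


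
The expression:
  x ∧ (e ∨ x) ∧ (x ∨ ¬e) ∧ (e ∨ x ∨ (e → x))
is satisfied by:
  {x: True}


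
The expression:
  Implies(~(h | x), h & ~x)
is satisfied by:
  {x: True, h: True}
  {x: True, h: False}
  {h: True, x: False}


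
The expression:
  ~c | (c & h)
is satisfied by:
  {h: True, c: False}
  {c: False, h: False}
  {c: True, h: True}


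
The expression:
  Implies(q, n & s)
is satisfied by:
  {n: True, s: True, q: False}
  {n: True, s: False, q: False}
  {s: True, n: False, q: False}
  {n: False, s: False, q: False}
  {n: True, q: True, s: True}


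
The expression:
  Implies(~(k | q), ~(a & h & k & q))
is always true.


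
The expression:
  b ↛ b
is never true.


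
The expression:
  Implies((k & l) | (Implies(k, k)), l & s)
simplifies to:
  l & s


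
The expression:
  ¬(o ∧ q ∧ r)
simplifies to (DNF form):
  ¬o ∨ ¬q ∨ ¬r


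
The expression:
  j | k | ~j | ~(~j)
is always true.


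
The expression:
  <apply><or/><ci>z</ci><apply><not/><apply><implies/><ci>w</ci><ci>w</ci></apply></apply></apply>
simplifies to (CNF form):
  <ci>z</ci>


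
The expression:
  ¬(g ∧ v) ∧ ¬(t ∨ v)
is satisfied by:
  {v: False, t: False}


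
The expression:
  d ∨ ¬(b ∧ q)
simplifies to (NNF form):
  d ∨ ¬b ∨ ¬q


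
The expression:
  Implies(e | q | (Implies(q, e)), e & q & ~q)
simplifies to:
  False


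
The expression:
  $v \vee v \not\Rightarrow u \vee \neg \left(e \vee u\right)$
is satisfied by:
  {v: True, e: False, u: False}
  {v: True, u: True, e: False}
  {v: True, e: True, u: False}
  {v: True, u: True, e: True}
  {u: False, e: False, v: False}


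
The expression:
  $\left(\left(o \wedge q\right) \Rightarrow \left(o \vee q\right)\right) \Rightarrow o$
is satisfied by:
  {o: True}


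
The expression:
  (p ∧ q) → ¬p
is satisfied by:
  {p: False, q: False}
  {q: True, p: False}
  {p: True, q: False}


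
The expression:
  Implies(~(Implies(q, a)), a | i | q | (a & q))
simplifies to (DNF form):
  True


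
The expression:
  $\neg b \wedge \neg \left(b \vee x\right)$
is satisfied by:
  {x: False, b: False}


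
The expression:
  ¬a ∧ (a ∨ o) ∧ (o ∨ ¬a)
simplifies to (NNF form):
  o ∧ ¬a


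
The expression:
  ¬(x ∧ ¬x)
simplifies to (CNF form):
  True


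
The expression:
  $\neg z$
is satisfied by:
  {z: False}


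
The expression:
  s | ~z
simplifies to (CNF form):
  s | ~z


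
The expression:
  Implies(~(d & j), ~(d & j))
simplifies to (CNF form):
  True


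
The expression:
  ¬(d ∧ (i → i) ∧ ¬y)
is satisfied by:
  {y: True, d: False}
  {d: False, y: False}
  {d: True, y: True}


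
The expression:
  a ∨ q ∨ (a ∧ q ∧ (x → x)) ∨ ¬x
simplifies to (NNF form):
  a ∨ q ∨ ¬x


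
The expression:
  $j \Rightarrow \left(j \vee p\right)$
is always true.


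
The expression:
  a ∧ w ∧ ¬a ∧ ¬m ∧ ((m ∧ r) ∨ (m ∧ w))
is never true.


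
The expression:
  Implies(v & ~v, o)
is always true.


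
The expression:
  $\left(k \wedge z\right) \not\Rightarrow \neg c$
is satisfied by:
  {c: True, z: True, k: True}


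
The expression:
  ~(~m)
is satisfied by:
  {m: True}


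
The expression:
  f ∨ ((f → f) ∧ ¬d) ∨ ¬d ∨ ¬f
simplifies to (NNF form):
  True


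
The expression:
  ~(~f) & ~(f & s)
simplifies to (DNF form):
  f & ~s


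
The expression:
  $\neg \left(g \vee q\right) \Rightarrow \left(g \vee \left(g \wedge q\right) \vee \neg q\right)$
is always true.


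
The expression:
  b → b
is always true.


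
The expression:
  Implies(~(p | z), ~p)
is always true.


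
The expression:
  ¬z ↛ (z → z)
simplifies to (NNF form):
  False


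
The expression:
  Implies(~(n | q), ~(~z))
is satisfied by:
  {n: True, q: True, z: True}
  {n: True, q: True, z: False}
  {n: True, z: True, q: False}
  {n: True, z: False, q: False}
  {q: True, z: True, n: False}
  {q: True, z: False, n: False}
  {z: True, q: False, n: False}


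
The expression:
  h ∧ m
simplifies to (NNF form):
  h ∧ m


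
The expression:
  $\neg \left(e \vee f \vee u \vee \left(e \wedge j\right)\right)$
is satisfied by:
  {u: False, e: False, f: False}


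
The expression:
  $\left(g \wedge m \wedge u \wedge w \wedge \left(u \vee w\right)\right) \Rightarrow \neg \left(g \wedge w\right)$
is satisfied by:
  {w: False, m: False, u: False, g: False}
  {g: True, w: False, m: False, u: False}
  {u: True, w: False, m: False, g: False}
  {g: True, u: True, w: False, m: False}
  {m: True, g: False, w: False, u: False}
  {g: True, m: True, w: False, u: False}
  {u: True, m: True, g: False, w: False}
  {g: True, u: True, m: True, w: False}
  {w: True, u: False, m: False, g: False}
  {g: True, w: True, u: False, m: False}
  {u: True, w: True, g: False, m: False}
  {g: True, u: True, w: True, m: False}
  {m: True, w: True, u: False, g: False}
  {g: True, m: True, w: True, u: False}
  {u: True, m: True, w: True, g: False}


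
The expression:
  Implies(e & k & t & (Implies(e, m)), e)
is always true.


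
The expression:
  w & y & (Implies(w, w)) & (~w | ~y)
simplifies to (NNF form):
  False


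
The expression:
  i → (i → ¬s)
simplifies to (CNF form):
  ¬i ∨ ¬s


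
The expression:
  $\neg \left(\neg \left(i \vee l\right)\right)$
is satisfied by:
  {i: True, l: True}
  {i: True, l: False}
  {l: True, i: False}


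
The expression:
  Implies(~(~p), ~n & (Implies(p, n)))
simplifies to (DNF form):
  ~p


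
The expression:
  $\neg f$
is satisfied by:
  {f: False}


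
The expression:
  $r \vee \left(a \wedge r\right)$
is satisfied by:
  {r: True}


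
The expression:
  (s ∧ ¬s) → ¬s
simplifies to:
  True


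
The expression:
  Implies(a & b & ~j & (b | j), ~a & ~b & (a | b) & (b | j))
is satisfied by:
  {j: True, a: False, b: False}
  {j: False, a: False, b: False}
  {b: True, j: True, a: False}
  {b: True, j: False, a: False}
  {a: True, j: True, b: False}
  {a: True, j: False, b: False}
  {a: True, b: True, j: True}


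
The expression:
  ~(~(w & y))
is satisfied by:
  {w: True, y: True}


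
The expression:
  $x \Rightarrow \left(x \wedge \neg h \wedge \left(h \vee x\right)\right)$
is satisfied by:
  {h: False, x: False}
  {x: True, h: False}
  {h: True, x: False}


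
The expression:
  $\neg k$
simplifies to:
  $\neg k$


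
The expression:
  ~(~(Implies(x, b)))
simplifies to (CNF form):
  b | ~x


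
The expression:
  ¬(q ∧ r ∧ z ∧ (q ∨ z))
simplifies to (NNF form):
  ¬q ∨ ¬r ∨ ¬z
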